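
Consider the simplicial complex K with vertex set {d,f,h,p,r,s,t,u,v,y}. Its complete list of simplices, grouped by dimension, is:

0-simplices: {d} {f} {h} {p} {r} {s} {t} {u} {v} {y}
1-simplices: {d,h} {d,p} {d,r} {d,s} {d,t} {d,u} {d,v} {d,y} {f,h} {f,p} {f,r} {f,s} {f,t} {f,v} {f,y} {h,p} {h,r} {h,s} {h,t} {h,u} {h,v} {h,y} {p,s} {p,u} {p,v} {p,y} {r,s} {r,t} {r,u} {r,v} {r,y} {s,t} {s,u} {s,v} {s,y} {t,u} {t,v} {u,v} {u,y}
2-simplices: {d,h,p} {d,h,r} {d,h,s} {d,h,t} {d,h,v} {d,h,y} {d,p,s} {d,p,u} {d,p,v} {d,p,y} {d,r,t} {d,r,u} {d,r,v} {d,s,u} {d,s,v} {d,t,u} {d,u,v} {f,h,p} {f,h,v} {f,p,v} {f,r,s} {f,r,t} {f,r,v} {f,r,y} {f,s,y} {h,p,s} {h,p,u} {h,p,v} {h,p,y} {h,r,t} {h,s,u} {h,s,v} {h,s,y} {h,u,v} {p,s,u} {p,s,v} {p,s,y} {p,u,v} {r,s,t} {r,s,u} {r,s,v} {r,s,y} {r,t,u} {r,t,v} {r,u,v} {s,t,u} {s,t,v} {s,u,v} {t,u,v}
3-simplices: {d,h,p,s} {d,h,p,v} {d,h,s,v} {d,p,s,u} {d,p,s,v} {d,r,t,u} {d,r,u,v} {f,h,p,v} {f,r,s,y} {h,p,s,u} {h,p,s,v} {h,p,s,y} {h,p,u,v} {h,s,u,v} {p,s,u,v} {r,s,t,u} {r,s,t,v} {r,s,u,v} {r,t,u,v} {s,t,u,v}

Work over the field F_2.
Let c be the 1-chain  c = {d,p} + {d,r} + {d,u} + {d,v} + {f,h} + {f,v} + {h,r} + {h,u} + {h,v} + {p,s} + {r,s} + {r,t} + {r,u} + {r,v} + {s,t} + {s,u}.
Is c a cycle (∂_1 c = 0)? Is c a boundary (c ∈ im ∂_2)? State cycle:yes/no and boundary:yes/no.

n_0=10 n_1=39 n_2=49 n_3=20  [Z2]
∂1: piv[dh,dp,dr,ds,dt,du,dv,dy,fh] rk=9  ker:fp,fr,fs,ft,fv,fy,hp,hr,hs,ht,hu,hv,hy,ps,pu,pv,py,rs,rt,ru,rv,ry,st,su,sv,sy,tu,tv,uv,uy
∂2: piv[dhp,dhr,dhs,dht,dhv,dhy,dps,dpu,dpv,dpy,drt,dru,drv,dsu,dsv,dtu,duv,fhp,fhv,frs,frt,frv,fry,fsy,hpu,hsy,rst,rsu,rtv] rk=29  ker:fpv,hps,hpv,hpy,hrt,hsu,hsv,huv,psu,psv,psy,puv,rsv,rsy,rtu,ruv,stu,stv,suv,tuv
∂3: piv[dhps,dhpv,dhsv,dpsu,dpsv,drtu,druv,fhpv,frsy,hpsu,hpsy,hpuv,hsuv,rstu,rstv,rsuv,rtuv] rk=17  ker:hpsv,psuv,stuv
∂1c = 0
c vs im∂2: reduces to 0 ⇒ boundary

cycle:yes boundary:yes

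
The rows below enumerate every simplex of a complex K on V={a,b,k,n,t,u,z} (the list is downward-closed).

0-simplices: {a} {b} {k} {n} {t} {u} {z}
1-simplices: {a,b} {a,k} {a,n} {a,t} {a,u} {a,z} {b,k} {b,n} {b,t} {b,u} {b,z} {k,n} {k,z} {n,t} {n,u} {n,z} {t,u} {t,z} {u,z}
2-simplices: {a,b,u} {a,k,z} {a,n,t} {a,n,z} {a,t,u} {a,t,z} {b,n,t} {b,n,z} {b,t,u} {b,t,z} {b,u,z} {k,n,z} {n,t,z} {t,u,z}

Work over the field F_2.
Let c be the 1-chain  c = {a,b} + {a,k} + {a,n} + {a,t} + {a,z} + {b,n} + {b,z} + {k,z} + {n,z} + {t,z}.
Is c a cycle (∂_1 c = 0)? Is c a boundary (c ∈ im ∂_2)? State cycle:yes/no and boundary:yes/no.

n_0=7 n_1=19 n_2=14  [Z2]
∂1: piv[ab,ak,an,at,au,az] rk=6  ker:bk,bn,bt,bu,bz,kn,kz,nt,nu,nz,tu,tz,uz
∂2: piv[abu,akz,ant,anz,atu,atz,bnt,bnz,btu,buz,knz] rk=11  ker:btz,ntz,tuz
∂1c = {a} + {b} + {n} + {z}

cycle:no boundary:no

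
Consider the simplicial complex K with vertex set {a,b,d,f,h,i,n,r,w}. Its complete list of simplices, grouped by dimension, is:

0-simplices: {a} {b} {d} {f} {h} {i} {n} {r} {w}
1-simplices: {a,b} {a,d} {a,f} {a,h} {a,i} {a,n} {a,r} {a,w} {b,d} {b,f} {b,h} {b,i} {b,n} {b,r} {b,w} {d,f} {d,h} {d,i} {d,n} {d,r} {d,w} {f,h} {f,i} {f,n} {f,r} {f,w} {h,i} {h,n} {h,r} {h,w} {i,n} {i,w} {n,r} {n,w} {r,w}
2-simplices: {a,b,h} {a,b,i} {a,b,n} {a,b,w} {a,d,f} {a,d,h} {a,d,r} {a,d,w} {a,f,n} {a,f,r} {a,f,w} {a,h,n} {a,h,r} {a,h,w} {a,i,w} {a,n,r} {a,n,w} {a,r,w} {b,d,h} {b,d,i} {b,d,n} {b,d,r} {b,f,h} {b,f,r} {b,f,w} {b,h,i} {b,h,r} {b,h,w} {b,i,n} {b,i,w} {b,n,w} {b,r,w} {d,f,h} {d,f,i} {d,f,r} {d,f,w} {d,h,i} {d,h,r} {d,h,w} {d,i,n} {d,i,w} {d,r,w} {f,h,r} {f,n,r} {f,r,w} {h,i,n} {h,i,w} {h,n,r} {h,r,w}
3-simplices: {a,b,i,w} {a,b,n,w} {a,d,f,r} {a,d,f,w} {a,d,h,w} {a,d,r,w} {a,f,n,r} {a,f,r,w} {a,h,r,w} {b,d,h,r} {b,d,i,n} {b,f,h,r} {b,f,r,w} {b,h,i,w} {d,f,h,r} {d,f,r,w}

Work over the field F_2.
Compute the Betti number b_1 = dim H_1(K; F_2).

n_0=9 n_1=35 n_2=49 n_3=16  [Z2]
∂1: piv[ab,ad,af,ah,ai,an,ar,aw] rk=8  ker:bd,bf,bh,bi,bn,br,bw,df,dh,di,dn,dr,dw,fh,fi,fn,fr,fw,hi,hn,hr,hw,in,iw,nr,nw,rw
∂2: piv[abh,abi,abn,abw,adf,adh,adr,adw,afn,afr,afw,ahn,ahr,ahw,aiw,anr,anw,arw,bdh,bdi,bdn,bdr,bfh,bfr,bhi,bin,dfi] rk=27  ker:bfw,bhr,bhw,biw,bnw,brw,dfh,dfr,dfw,dhi,dhr,dhw,din,diw,drw,fhr,fnr,frw,hin,hiw,hnr,hrw
∂3: piv[abiw,abnw,adfr,adfw,adhw,adrw,afnr,afrw,ahrw,bdhr,bdin,bfhr,bfrw,bhiw,dfhr] rk=15  ker:dfrw
b_1=(35−8)−27=0

b_1=0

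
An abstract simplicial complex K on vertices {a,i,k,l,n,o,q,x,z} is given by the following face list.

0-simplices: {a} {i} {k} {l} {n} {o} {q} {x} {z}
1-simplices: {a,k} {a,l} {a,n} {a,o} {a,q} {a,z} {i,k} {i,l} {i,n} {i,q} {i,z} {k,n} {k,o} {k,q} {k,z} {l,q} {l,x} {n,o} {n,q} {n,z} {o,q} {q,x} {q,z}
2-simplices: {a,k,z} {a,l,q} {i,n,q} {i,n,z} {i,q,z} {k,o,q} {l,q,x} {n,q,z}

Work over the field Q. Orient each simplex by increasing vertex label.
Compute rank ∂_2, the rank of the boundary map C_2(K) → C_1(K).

rank∂_2=7

n_0=9 n_1=23 n_2=8  [Q]
∂1: piv[ak,al,an,ao,aq,az,ik,lx] rk=8  ker:il,in,iq,iz,kn,ko,kq,kz,lq,no,nq,nz,oq,qx,qz
∂2: piv[akz,alq,inq,inz,iqz,koq,lqx] rk=7  ker:nqz
rk∂_2=7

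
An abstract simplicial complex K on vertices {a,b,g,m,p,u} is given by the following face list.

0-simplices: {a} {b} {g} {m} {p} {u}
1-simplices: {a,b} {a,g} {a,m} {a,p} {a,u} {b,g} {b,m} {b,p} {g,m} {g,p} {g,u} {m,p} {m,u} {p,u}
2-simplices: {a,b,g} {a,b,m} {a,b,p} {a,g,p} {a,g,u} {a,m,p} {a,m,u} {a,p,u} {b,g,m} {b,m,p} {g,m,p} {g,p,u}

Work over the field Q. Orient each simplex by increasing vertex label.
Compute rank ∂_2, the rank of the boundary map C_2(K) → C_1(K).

rank∂_2=9

n_0=6 n_1=14 n_2=12  [Q]
∂1: piv[ab,ag,am,ap,au] rk=5  ker:bg,bm,bp,gm,gp,gu,mp,mu,pu
∂2: piv[abg,abm,abp,agp,agu,amp,amu,apu,bgm] rk=9  ker:bmp,gmp,gpu
rk∂_2=9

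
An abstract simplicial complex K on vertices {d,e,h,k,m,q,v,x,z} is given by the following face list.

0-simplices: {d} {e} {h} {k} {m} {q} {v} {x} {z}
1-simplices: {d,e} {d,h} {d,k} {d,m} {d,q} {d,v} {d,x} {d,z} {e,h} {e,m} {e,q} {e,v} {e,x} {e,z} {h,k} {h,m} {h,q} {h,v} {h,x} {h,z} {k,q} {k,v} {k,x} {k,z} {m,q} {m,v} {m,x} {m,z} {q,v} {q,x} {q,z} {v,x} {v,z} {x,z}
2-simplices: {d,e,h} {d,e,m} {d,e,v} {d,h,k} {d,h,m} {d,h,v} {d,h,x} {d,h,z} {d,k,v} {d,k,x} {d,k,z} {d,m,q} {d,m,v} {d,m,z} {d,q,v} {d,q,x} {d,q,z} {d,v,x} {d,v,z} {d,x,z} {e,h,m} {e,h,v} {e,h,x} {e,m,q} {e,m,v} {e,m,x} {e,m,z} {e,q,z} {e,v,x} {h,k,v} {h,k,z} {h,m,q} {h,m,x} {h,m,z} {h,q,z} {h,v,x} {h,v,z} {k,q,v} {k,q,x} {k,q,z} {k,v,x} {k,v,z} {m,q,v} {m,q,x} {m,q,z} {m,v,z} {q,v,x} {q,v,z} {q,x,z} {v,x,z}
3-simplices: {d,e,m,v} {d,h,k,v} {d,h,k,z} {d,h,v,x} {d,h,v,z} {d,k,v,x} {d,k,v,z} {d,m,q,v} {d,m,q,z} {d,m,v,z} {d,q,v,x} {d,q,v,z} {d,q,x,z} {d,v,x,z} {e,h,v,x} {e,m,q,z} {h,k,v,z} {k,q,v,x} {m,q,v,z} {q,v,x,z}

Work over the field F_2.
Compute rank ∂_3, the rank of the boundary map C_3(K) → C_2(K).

n_0=9 n_1=34 n_2=50 n_3=20  [Z2]
∂1: piv[de,dh,dk,dm,dq,dv,dx,dz] rk=8  ker:eh,em,eq,ev,ex,ez,hk,hm,hq,hv,hx,hz,kq,kv,kx,kz,mq,mv,mx,mz,qv,qx,qz,vx,vz,xz
∂2: piv[deh,dem,dev,dhk,dhm,dhv,dhx,dhz,dkv,dkx,dkz,dmq,dmv,dmz,dqv,dqx,dqz,dvx,dvz,dxz,ehx,emq,emx,emz,hmq,kqv] rk=26  ker:ehm,ehv,emv,eqz,evx,hkv,hkz,hmx,hmz,hqz,hvx,hvz,kqx,kqz,kvx,kvz,mqv,mqx,mqz,mvz,qvx,qvz,qxz,vxz
∂3: piv[demv,dhkv,dhkz,dhvx,dhvz,dkvx,dkvz,dmqv,dmqz,dmvz,dqvx,dqvz,dqxz,dvxz,ehvx,emqz,kqvx] rk=17  ker:hkvz,mqvz,qvxz
rk∂_3=17

rank∂_3=17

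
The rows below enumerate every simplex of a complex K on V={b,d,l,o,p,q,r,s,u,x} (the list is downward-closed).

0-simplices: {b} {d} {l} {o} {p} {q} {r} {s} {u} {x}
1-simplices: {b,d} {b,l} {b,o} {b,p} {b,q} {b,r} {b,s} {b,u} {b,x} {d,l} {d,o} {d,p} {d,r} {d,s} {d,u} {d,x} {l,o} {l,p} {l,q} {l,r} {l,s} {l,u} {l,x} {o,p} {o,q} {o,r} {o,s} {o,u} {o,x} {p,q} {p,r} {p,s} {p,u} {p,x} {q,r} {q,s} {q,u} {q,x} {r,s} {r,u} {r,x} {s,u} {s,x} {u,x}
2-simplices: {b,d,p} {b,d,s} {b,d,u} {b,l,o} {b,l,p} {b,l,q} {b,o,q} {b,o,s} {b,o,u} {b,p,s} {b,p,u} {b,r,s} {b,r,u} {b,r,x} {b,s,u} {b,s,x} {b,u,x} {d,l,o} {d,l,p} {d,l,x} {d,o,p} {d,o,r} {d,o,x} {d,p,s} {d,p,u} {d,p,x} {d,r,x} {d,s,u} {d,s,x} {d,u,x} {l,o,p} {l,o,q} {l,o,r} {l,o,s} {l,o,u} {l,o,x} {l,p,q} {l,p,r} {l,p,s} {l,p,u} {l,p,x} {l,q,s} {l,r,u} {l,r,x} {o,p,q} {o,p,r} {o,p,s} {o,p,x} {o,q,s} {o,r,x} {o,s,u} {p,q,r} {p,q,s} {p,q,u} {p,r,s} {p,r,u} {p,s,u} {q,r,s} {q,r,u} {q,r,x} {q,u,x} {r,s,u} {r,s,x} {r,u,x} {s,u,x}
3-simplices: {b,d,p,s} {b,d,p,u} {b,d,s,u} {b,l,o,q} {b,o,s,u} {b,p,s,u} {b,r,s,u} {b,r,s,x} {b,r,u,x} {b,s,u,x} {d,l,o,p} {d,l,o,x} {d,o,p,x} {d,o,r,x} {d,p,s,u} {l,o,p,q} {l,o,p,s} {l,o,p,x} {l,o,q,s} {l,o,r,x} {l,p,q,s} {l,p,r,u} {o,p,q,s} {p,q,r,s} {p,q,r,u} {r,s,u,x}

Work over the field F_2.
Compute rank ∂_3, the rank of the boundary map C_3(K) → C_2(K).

n_0=10 n_1=44 n_2=65 n_3=26  [Z2]
∂1: piv[bd,bl,bo,bp,bq,br,bs,bu,bx] rk=9  ker:dl,do,dp,dr,ds,du,dx,lo,lp,lq,lr,ls,lu,lx,op,oq,or,os,ou,ox,pq,pr,ps,pu,px,qr,qs,qu,qx,rs,ru,rx,su,sx,ux
∂2: piv[bdp,bds,bdu,blo,blp,blq,boq,bos,bou,bps,bpu,brs,bru,brx,bsu,bsx,bux,dlo,dlp,dlx,dop,dor,dox,dpx,drx,dsx,lor,los,lou,lpq,lpr,lqs,pqr,pqu,qrx] rk=35  ker:dps,dpu,dsu,dux,lop,loq,lox,lps,lpu,lpx,lru,lrx,opq,opr,ops,opx,oqs,orx,osu,pqs,prs,pru,psu,qrs,qru,qux,rsu,rsx,rux,sux
∂3: piv[bdps,bdpu,bdsu,bloq,bosu,bpsu,brsu,brsx,brux,bsux,dlop,dlox,dopx,dorx,lopq,lops,lopx,loqs,lorx,lpqs,lpru,pqrs,pqru] rk=23  ker:dpsu,opqs,rsux
rk∂_3=23

rank∂_3=23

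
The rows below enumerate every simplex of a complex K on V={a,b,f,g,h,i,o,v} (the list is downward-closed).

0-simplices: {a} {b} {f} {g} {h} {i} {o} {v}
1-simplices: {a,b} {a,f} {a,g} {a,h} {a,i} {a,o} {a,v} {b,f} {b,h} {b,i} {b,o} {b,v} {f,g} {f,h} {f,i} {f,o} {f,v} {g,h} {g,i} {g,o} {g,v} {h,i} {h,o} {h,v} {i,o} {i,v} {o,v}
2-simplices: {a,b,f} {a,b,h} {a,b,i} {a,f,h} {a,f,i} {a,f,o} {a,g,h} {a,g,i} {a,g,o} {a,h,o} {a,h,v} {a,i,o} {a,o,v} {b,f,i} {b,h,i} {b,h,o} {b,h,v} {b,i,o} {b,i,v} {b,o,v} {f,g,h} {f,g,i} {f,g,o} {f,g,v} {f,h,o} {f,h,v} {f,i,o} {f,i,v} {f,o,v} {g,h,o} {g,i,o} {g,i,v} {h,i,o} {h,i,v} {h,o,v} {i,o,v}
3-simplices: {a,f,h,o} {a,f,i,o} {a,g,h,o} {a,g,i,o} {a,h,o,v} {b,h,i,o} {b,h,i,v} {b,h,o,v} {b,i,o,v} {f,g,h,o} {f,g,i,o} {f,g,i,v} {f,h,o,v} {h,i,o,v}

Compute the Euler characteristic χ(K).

n_0=8 n_1=27 n_2=36 n_3=14
χ=+8−27+36−14=3

χ(K)=3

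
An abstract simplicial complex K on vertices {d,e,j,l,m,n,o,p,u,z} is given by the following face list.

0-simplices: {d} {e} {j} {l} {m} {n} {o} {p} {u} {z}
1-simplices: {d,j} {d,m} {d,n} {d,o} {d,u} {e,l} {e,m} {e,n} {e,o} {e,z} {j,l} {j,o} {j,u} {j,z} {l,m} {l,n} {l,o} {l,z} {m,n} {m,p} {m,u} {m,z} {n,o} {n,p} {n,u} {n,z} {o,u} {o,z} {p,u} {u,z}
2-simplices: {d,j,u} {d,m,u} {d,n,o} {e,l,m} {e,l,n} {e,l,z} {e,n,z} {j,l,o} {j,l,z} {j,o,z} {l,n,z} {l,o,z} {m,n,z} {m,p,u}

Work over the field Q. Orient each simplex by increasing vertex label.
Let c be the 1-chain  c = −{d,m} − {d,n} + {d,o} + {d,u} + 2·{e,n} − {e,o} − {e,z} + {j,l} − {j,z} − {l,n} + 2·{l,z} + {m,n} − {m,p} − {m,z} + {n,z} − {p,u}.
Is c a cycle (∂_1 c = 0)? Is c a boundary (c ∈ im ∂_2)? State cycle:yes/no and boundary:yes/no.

cycle:yes boundary:no

n_0=10 n_1=30 n_2=14  [Q]
∂1: piv[dj,dm,dn,do,du,el,em,ez,mp] rk=9  ker:en,eo,jl,jo,ju,jz,lm,ln,lo,lz,mn,mu,mz,no,np,nu,nz,ou,oz,pu,uz
∂2: piv[dju,dmu,dno,elm,eln,elz,enz,jlo,jlz,joz,mnz,mpu] rk=12  ker:lnz,loz
∂1c = 0
c vs im∂2: residual ≠ 0 ⇒ not boundary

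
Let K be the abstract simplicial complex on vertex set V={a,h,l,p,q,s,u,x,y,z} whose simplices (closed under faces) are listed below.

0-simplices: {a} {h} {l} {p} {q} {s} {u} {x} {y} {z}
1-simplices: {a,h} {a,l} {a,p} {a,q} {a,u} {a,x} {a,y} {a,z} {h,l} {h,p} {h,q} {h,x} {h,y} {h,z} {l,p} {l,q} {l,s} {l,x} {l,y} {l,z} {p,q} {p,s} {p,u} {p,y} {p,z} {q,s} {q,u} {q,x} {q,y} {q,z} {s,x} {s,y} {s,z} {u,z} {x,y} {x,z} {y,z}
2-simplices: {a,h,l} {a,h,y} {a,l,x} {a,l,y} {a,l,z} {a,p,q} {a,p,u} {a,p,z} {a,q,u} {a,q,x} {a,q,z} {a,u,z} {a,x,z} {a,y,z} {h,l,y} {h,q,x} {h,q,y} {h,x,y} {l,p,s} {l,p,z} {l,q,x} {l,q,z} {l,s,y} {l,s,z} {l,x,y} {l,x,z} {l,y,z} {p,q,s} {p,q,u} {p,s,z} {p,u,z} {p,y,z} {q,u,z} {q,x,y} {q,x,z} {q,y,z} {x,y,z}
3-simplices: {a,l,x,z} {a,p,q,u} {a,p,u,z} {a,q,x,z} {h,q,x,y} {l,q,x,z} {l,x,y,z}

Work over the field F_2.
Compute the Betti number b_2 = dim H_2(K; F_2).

n_0=10 n_1=37 n_2=37 n_3=7  [Z2]
∂1: piv[ah,al,ap,aq,au,ax,ay,az,ls] rk=9  ker:hl,hp,hq,hx,hy,hz,lp,lq,lx,ly,lz,pq,ps,pu,py,pz,qs,qu,qx,qy,qz,sx,sy,sz,uz,xy,xz,yz
∂2: piv[ahl,ahy,alx,aly,alz,apq,apu,apz,aqu,aqx,aqz,auz,axz,ayz,hqx,hqy,hxy,lps,lpz,lqx,lsy,lsz,lxy,pqs,pyz] rk=25  ker:hly,lqz,lxz,lyz,pqu,psz,puz,quz,qxy,qxz,qyz,xyz
∂3: piv[alxz,apqu,apuz,aqxz,hqxy,lqxz,lxyz] rk=7
b_2=(37−25)−7=5

b_2=5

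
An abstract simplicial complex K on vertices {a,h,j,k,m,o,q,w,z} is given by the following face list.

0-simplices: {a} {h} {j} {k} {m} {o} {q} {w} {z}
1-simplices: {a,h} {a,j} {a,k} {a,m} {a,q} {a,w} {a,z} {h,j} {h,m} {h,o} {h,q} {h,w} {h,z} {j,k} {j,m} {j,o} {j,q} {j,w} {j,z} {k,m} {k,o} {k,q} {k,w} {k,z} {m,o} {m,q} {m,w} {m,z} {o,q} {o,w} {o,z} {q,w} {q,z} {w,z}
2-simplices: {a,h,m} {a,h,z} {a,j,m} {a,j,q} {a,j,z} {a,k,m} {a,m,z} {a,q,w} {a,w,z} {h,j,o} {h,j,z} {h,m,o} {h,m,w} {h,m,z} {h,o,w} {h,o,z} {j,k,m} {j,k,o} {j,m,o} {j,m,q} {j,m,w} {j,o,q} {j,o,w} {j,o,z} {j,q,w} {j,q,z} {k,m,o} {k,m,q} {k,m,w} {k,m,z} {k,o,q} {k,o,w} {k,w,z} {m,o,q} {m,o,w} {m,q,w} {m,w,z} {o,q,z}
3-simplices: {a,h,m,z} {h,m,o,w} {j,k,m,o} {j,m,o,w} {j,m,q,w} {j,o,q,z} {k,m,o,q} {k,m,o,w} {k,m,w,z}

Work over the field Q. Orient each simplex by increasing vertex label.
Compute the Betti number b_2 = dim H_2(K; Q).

b_2=4

n_0=9 n_1=34 n_2=38 n_3=9  [Q]
∂1: piv[ah,aj,ak,am,aq,aw,az,ho] rk=8  ker:hj,hm,hq,hw,hz,jk,jm,jo,jq,jw,jz,km,ko,kq,kw,kz,mo,mq,mw,mz,oq,ow,oz,qw,qz,wz
∂2: piv[ahm,ahz,ajm,ajq,ajz,akm,amz,aqw,awz,hjo,hjz,hmo,hmw,how,hoz,jkm,jko,jmq,jmw,joq,jqw,jqz,kmq,kmw,kmz] rk=25  ker:hmz,jmo,jow,joz,kmo,koq,kow,kwz,moq,mow,mqw,mwz,oqz
∂3: piv[ahmz,hmow,jkmo,jmow,jmqw,joqz,kmoq,kmow,kmwz] rk=9
b_2=(38−25)−9=4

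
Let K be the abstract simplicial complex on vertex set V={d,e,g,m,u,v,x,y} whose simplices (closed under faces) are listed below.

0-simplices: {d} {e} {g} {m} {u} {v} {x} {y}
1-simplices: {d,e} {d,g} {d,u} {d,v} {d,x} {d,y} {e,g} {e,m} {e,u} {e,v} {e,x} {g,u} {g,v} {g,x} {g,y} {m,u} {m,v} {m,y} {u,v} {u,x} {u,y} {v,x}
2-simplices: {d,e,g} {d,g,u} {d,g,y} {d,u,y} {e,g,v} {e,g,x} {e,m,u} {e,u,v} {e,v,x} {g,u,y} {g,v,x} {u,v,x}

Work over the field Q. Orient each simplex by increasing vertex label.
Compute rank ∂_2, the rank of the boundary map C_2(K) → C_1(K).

n_0=8 n_1=22 n_2=12  [Q]
∂1: piv[de,dg,du,dv,dx,dy,em] rk=7  ker:eg,eu,ev,ex,gu,gv,gx,gy,mu,mv,my,uv,ux,uy,vx
∂2: piv[deg,dgu,dgy,duy,egv,egx,emu,euv,evx,uvx] rk=10  ker:guy,gvx
rk∂_2=10

rank∂_2=10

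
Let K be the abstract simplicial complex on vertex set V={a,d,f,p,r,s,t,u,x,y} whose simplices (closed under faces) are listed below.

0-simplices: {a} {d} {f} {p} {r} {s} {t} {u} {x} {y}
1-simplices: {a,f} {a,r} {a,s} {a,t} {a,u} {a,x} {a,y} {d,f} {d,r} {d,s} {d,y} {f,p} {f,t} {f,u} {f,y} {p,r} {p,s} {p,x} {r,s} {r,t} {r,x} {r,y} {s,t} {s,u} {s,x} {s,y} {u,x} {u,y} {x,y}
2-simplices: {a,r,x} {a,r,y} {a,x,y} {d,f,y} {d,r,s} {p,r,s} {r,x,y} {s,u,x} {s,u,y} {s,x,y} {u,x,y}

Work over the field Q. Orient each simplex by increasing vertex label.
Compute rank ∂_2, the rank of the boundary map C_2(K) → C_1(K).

n_0=10 n_1=29 n_2=11  [Q]
∂1: piv[af,ar,as,at,au,ax,ay,df,fp] rk=9  ker:dr,ds,dy,ft,fu,fy,pr,ps,px,rs,rt,rx,ry,st,su,sx,sy,ux,uy,xy
∂2: piv[arx,ary,axy,dfy,drs,prs,sux,suy,sxy] rk=9  ker:rxy,uxy
rk∂_2=9

rank∂_2=9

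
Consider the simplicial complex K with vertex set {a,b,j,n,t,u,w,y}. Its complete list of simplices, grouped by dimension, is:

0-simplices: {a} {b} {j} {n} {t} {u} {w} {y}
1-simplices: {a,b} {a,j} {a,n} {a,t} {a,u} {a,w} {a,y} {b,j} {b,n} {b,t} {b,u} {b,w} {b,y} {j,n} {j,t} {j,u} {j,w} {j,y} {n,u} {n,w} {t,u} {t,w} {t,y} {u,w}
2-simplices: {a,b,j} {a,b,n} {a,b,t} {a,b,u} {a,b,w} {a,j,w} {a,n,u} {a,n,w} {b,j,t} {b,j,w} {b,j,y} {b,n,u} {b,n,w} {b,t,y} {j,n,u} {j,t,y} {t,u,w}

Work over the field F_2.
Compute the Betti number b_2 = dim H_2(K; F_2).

n_0=8 n_1=24 n_2=17  [Z2]
∂1: piv[ab,aj,an,at,au,aw,ay] rk=7  ker:bj,bn,bt,bu,bw,by,jn,jt,ju,jw,jy,nu,nw,tu,tw,ty,uw
∂2: piv[abj,abn,abt,abu,abw,ajw,anu,anw,bjt,bjy,bty,jnu,tuw] rk=13  ker:bjw,bnu,bnw,jty
b_2=(17−13)−0=4

b_2=4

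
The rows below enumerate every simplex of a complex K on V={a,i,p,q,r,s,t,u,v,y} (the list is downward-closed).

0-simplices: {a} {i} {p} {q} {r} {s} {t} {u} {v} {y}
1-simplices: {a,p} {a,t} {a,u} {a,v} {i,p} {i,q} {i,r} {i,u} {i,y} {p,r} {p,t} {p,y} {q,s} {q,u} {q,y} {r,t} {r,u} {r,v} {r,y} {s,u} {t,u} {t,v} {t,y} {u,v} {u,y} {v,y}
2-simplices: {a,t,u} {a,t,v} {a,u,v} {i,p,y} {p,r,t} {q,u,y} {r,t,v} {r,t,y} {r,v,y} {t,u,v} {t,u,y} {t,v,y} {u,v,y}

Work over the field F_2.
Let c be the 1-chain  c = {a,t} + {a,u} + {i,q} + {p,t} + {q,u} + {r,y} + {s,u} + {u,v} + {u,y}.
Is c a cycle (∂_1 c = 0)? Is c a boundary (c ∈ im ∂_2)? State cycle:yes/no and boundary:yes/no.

cycle:no boundary:no

n_0=10 n_1=26 n_2=13  [Z2]
∂1: piv[ap,at,au,av,ip,iq,ir,iy,qs] rk=9  ker:iu,pr,pt,py,qu,qy,rt,ru,rv,ry,su,tu,tv,ty,uv,uy,vy
∂2: piv[atu,atv,auv,ipy,prt,quy,rtv,rty,rvy,tuy] rk=10  ker:tuv,tvy,uvy
∂1c = {i} + {p} + {r} + {s} + {u} + {v}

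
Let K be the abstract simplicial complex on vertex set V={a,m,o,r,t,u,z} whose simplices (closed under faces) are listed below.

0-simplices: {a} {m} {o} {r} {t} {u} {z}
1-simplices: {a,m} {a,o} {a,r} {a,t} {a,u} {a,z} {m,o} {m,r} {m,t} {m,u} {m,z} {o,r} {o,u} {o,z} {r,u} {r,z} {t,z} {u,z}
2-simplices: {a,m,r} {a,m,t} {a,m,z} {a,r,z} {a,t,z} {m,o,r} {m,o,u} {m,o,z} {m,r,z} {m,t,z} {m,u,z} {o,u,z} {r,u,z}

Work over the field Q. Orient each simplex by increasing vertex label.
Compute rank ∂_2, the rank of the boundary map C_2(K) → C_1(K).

rank∂_2=10

n_0=7 n_1=18 n_2=13  [Q]
∂1: piv[am,ao,ar,at,au,az] rk=6  ker:mo,mr,mt,mu,mz,or,ou,oz,ru,rz,tz,uz
∂2: piv[amr,amt,amz,arz,atz,mor,mou,moz,muz,ruz] rk=10  ker:mrz,mtz,ouz
rk∂_2=10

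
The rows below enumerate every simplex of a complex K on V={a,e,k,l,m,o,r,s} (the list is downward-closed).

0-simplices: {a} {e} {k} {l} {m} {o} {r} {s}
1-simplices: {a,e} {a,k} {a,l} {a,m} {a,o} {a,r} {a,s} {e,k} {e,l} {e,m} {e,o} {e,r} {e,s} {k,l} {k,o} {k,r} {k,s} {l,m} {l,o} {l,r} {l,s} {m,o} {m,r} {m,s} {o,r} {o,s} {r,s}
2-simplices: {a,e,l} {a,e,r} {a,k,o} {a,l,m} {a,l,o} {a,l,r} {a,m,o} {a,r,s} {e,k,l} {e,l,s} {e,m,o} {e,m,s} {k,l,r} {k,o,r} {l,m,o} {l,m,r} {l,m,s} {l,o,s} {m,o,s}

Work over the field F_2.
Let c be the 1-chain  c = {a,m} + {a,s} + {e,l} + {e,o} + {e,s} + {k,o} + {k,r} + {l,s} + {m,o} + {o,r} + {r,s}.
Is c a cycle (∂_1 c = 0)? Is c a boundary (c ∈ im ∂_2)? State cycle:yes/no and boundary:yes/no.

n_0=8 n_1=27 n_2=19  [Z2]
∂1: piv[ae,ak,al,am,ao,ar,as] rk=7  ker:ek,el,em,eo,er,es,kl,ko,kr,ks,lm,lo,lr,ls,mo,mr,ms,or,os,rs
∂2: piv[ael,aer,ako,alm,alo,alr,amo,ars,ekl,els,emo,ems,klr,kor,lmr,lms,los] rk=17  ker:lmo,mos
∂1c = {e} + {r}

cycle:no boundary:no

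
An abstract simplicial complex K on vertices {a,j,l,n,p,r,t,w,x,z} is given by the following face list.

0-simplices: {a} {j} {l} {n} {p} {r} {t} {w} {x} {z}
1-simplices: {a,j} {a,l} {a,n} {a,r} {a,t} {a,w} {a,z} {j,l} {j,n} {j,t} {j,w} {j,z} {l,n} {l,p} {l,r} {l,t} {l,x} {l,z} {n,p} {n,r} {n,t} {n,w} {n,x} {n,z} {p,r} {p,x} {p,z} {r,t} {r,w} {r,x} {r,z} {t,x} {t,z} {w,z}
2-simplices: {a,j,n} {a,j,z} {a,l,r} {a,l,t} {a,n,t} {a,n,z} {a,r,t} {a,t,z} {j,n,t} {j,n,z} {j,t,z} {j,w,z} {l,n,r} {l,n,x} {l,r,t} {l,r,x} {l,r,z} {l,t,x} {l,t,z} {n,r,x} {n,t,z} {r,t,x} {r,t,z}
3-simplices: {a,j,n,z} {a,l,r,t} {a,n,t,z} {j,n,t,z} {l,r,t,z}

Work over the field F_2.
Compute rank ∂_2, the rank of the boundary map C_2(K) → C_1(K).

rank∂_2=16

n_0=10 n_1=34 n_2=23 n_3=5  [Z2]
∂1: piv[aj,al,an,ar,at,aw,az,lp,lx] rk=9  ker:jl,jn,jt,jw,jz,ln,lr,lt,lz,np,nr,nt,nw,nx,nz,pr,px,pz,rt,rw,rx,rz,tx,tz,wz
∂2: piv[ajn,ajz,alr,alt,ant,anz,art,atz,jnt,jwz,lnr,lnx,lrx,lrz,ltx,ltz] rk=16  ker:jnz,jtz,lrt,nrx,ntz,rtx,rtz
∂3: piv[ajnz,alrt,antz,jntz,lrtz] rk=5
rk∂_2=16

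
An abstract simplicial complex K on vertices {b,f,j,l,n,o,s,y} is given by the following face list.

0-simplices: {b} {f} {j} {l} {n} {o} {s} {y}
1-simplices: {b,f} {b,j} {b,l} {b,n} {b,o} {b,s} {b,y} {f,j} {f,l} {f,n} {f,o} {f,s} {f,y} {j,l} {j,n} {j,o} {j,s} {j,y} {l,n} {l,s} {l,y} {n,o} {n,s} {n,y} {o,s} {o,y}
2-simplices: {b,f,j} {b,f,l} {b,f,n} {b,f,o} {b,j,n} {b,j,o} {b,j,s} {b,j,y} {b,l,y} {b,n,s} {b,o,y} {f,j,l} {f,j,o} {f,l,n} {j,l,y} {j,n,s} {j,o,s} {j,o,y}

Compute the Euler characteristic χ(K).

χ(K)=0

n_0=8 n_1=26 n_2=18
χ=+8−26+18=0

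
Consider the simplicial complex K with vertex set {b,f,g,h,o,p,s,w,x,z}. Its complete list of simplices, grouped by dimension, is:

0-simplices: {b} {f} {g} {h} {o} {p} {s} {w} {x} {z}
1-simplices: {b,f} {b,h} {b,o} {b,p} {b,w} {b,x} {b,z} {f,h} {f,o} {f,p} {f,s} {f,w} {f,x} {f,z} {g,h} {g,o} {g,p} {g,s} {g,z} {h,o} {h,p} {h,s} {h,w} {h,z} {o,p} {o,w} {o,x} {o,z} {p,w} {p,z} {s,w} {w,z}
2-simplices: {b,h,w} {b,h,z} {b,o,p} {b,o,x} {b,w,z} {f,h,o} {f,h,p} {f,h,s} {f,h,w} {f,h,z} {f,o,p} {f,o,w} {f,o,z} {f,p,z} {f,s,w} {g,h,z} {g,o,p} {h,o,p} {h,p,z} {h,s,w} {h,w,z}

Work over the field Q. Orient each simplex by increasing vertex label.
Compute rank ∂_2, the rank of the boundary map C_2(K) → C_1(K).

n_0=10 n_1=32 n_2=21  [Q]
∂1: piv[bf,bh,bo,bp,bw,bx,bz,fs,gh] rk=9  ker:fh,fo,fp,fw,fx,fz,go,gp,gs,gz,ho,hp,hs,hw,hz,op,ow,ox,oz,pw,pz,sw,wz
∂2: piv[bhw,bhz,bop,box,bwz,fho,fhp,fhs,fhw,fhz,fop,fow,foz,fpz,fsw,ghz,gop] rk=17  ker:hop,hpz,hsw,hwz
rk∂_2=17

rank∂_2=17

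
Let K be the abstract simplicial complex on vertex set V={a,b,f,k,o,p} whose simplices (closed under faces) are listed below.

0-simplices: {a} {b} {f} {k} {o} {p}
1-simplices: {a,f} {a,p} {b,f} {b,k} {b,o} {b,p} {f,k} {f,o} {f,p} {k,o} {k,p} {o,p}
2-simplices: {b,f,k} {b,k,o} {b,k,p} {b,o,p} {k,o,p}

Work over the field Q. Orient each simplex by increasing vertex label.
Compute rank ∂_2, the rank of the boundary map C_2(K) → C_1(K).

n_0=6 n_1=12 n_2=5  [Q]
∂1: piv[af,ap,bf,bk,bo] rk=5  ker:bp,fk,fo,fp,ko,kp,op
∂2: piv[bfk,bko,bkp,bop] rk=4  ker:kop
rk∂_2=4

rank∂_2=4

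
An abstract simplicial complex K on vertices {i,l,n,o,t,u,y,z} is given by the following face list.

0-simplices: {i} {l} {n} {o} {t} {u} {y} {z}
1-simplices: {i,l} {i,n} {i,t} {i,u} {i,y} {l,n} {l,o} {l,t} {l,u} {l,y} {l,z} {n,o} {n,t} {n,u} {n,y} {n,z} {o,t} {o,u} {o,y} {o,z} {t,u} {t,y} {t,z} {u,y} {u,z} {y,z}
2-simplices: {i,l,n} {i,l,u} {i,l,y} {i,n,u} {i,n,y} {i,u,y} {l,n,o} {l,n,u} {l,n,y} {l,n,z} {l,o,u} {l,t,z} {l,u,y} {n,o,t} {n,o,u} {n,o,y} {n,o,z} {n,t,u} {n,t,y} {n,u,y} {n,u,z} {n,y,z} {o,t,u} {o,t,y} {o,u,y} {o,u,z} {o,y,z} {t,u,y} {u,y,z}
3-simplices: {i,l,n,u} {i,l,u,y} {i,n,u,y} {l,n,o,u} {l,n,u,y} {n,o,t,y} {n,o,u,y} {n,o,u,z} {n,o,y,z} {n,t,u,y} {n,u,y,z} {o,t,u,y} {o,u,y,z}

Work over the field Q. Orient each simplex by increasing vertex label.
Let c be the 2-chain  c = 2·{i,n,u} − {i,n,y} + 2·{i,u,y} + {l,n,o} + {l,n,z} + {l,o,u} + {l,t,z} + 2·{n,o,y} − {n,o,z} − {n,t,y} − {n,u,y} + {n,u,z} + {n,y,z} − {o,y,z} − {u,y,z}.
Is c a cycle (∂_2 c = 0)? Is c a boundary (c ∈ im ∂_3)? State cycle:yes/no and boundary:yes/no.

n_0=8 n_1=26 n_2=29 n_3=13  [Q]
∂1: piv[il,in,it,iu,iy,lo,lz] rk=7  ker:ln,lt,lu,ly,no,nt,nu,ny,nz,ot,ou,oy,oz,tu,ty,tz,uy,uz,yz
∂2: piv[iln,ilu,ily,inu,iny,iuy,lno,lnz,lou,ltz,not,noy,noz,ntu,nty,nuz,nyz] rk=17  ker:lnu,lny,luy,nou,nuy,otu,oty,ouy,ouz,oyz,tuy,uyz
∂3: piv[ilnu,iluy,inuy,lnou,lnuy,noty,nouy,nouz,noyz,ntuy,nuyz,otuy] rk=12  ker:ouyz
∂2c = {i,n} − {i,y} + 2·{l,n} + {l,t} − {l,u} − 2·{l,z} + 2·{n,o} − {n,t} + 2·{n,u} + {o,u} + {o,y} − {t,y} + {t,z} + 2·{u,z} − {y,z}

cycle:no boundary:no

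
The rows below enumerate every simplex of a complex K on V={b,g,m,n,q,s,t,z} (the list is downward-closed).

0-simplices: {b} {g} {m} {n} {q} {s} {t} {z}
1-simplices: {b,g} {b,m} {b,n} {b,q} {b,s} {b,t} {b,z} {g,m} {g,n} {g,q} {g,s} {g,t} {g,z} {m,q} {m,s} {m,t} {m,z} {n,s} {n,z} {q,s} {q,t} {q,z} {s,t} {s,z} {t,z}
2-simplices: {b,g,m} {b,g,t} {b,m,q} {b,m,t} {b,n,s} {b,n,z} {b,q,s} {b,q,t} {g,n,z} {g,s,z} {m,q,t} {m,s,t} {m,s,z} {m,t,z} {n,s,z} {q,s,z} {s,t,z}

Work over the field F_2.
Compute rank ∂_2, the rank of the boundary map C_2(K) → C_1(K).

rank∂_2=15

n_0=8 n_1=25 n_2=17  [Z2]
∂1: piv[bg,bm,bn,bq,bs,bt,bz] rk=7  ker:gm,gn,gq,gs,gt,gz,mq,ms,mt,mz,ns,nz,qs,qt,qz,st,sz,tz
∂2: piv[bgm,bgt,bmq,bmt,bns,bnz,bqs,bqt,gnz,gsz,mst,msz,mtz,nsz,qsz] rk=15  ker:mqt,stz
rk∂_2=15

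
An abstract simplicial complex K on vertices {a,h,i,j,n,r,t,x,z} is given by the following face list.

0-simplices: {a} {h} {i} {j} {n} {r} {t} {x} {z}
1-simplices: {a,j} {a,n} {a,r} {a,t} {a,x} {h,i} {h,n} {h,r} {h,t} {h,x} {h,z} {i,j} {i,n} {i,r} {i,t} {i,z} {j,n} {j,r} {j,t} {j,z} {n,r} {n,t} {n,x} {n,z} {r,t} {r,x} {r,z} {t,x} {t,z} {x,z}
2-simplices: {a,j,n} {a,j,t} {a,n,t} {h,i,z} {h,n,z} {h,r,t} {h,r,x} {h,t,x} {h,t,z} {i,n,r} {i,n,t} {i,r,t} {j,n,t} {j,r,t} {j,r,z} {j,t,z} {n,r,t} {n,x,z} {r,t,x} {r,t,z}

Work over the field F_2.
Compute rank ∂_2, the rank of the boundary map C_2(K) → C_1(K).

n_0=9 n_1=30 n_2=20  [Z2]
∂1: piv[aj,an,ar,at,ax,hi,hn,hz] rk=8  ker:hr,ht,hx,ij,in,ir,it,iz,jn,jr,jt,jz,nr,nt,nx,nz,rt,rx,rz,tx,tz,xz
∂2: piv[ajn,ajt,ant,hiz,hnz,hrt,hrx,htx,htz,inr,int,irt,jrt,jrz,jtz,nxz] rk=16  ker:jnt,nrt,rtx,rtz
rk∂_2=16

rank∂_2=16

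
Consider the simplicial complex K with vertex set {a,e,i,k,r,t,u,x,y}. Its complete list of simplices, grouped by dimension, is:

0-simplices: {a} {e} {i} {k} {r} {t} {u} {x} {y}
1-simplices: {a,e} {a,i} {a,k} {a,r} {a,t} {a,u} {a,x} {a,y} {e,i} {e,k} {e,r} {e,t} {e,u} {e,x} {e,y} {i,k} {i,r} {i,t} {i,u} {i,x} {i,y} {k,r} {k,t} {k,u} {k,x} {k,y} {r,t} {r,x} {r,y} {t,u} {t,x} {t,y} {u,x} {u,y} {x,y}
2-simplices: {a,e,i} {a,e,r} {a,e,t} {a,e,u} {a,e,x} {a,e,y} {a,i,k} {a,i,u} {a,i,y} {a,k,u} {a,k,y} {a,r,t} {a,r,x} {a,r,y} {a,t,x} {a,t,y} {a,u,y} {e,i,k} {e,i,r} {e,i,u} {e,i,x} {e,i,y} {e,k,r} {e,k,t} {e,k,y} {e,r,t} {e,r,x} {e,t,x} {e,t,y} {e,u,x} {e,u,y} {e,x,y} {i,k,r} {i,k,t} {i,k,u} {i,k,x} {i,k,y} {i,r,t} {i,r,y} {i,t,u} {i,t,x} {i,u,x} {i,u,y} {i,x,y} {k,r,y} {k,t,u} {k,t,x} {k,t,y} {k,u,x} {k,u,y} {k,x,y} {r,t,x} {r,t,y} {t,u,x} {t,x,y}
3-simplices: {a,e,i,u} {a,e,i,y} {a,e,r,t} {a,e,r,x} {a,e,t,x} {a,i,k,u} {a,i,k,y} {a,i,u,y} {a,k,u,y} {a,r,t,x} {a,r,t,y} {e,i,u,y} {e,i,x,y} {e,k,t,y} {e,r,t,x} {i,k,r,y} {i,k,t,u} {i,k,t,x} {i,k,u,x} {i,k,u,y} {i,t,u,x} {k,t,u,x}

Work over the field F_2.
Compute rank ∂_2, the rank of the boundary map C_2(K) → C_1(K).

rank∂_2=27

n_0=9 n_1=35 n_2=55 n_3=22  [Z2]
∂1: piv[ae,ai,ak,ar,at,au,ax,ay] rk=8  ker:ei,ek,er,et,eu,ex,ey,ik,ir,it,iu,ix,iy,kr,kt,ku,kx,ky,rt,rx,ry,tu,tx,ty,ux,uy,xy
∂2: piv[aei,aer,aet,aeu,aex,aey,aik,aiu,aiy,aku,aky,art,arx,ary,atx,aty,auy,eik,eir,eix,ekr,ekt,eux,exy,ikt,ikx,itu] rk=27  ker:eiu,eiy,eky,ert,erx,etx,ety,euy,ikr,iku,iky,irt,iry,itx,iux,iuy,ixy,kry,ktu,ktx,kty,kux,kuy,kxy,rtx,rty,tux,txy
∂3: piv[aeiu,aeiy,aert,aerx,aetx,aiku,aiky,aiuy,akuy,artx,arty,eiuy,eixy,ekty,ikry,iktu,iktx,ikux,itux] rk=19  ker:ertx,ikuy,ktux
rk∂_2=27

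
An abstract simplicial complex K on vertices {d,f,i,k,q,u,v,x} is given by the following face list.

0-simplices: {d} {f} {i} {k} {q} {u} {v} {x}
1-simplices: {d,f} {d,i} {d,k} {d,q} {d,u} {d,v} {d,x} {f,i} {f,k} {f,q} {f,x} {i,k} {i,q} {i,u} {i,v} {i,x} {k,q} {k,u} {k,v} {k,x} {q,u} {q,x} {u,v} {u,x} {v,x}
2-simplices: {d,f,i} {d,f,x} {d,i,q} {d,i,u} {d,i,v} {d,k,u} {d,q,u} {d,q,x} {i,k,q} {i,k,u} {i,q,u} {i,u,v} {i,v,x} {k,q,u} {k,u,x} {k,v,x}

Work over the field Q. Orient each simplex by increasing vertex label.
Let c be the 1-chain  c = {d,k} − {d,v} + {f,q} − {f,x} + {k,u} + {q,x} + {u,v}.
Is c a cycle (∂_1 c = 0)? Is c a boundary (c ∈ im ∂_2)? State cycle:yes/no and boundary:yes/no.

n_0=8 n_1=25 n_2=16  [Q]
∂1: piv[df,di,dk,dq,du,dv,dx] rk=7  ker:fi,fk,fq,fx,ik,iq,iu,iv,ix,kq,ku,kv,kx,qu,qx,uv,ux,vx
∂2: piv[dfi,dfx,diq,diu,div,dku,dqu,dqx,ikq,iku,iuv,ivx,kux,kvx] rk=14  ker:iqu,kqu
∂1c = 0
c vs im∂2: residual ≠ 0 ⇒ not boundary

cycle:yes boundary:no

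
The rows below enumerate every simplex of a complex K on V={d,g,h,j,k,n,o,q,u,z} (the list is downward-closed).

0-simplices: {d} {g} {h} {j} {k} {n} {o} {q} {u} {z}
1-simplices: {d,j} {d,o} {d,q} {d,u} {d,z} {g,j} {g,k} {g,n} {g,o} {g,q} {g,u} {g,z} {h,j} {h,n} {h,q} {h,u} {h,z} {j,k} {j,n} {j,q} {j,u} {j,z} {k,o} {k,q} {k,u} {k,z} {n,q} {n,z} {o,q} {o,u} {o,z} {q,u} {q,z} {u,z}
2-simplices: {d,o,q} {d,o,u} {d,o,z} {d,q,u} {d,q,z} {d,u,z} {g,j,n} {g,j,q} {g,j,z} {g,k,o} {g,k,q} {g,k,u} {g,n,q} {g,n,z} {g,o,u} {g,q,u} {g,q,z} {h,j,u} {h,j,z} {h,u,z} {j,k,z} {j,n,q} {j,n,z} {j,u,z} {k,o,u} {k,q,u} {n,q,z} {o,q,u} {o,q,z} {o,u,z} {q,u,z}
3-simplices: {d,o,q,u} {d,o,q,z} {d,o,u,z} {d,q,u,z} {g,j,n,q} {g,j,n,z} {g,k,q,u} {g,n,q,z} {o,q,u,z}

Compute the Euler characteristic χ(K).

χ(K)=-2

n_0=10 n_1=34 n_2=31 n_3=9
χ=+10−34+31−9=-2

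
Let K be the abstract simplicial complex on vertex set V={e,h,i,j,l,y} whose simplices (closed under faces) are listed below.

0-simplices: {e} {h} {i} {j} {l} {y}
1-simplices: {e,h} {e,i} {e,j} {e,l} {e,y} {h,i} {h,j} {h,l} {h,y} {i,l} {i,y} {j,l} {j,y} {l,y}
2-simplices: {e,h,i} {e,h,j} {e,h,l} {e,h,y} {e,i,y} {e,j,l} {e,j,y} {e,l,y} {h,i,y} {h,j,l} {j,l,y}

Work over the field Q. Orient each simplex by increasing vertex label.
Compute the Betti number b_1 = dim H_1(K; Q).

b_1=1

n_0=6 n_1=14 n_2=11  [Q]
∂1: piv[eh,ei,ej,el,ey] rk=5  ker:hi,hj,hl,hy,il,iy,jl,jy,ly
∂2: piv[ehi,ehj,ehl,ehy,eiy,ejl,ejy,ely] rk=8  ker:hiy,hjl,jly
b_1=(14−5)−8=1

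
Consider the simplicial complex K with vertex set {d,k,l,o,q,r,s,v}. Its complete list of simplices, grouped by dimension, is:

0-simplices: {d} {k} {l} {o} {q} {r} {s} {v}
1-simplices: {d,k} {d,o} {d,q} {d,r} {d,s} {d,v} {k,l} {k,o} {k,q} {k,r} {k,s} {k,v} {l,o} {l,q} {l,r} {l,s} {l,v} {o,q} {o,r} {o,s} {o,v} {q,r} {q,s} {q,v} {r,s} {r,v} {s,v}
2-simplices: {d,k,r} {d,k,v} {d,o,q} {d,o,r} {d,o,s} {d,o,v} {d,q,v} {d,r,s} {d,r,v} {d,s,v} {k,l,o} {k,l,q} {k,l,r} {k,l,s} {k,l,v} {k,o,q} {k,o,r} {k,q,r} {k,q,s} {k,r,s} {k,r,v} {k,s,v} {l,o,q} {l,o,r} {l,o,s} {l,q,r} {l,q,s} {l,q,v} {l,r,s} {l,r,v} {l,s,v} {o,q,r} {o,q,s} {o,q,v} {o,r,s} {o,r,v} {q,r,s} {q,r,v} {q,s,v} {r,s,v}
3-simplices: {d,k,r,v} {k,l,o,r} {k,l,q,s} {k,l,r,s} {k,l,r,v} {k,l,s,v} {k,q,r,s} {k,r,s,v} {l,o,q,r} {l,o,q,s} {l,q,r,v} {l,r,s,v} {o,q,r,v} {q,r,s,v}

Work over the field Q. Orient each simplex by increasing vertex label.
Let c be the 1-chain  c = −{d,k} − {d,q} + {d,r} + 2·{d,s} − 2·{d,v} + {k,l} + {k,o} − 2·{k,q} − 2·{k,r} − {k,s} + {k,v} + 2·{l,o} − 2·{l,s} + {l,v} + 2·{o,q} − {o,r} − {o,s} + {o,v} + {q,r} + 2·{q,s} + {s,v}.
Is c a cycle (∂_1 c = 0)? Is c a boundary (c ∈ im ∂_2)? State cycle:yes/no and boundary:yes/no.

n_0=8 n_1=27 n_2=40 n_3=14  [Q]
∂1: piv[dk,do,dq,dr,ds,dv,kl] rk=7  ker:ko,kq,kr,ks,kv,lo,lq,lr,ls,lv,oq,or,os,ov,qr,qs,qv,rs,rv,sv
∂2: piv[dkr,dkv,doq,dor,dos,dov,dqv,drs,drv,dsv,klo,klq,klr,kls,klv,koq,kor,kqr,kqs,krs] rk=20  ker:krv,ksv,loq,lor,los,lqr,lqs,lqv,lrs,lrv,lsv,oqr,oqs,oqv,ors,orv,qrs,qrv,qsv,rsv
∂3: piv[dkrv,klor,klqs,klrs,klrv,klsv,kqrs,krsv,loqr,loqs,lqrv,oqrv,qrsv] rk=13  ker:lrsv
∂1c = {d} + {k} + 2·{o} − 4·{q} − {r} − {s} + 2·{v}

cycle:no boundary:no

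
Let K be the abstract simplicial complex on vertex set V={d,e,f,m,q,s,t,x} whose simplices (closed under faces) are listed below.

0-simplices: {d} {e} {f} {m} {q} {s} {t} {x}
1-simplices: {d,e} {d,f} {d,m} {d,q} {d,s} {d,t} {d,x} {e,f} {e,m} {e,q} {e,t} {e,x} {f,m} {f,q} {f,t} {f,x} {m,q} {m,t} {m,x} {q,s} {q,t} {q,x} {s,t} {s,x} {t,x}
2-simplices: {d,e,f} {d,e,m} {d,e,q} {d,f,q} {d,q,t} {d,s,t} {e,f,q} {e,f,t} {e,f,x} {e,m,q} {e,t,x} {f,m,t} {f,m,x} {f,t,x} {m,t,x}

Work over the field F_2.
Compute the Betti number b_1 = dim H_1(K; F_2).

n_0=8 n_1=25 n_2=15  [Z2]
∂1: piv[de,df,dm,dq,ds,dt,dx] rk=7  ker:ef,em,eq,et,ex,fm,fq,ft,fx,mq,mt,mx,qs,qt,qx,st,sx,tx
∂2: piv[def,dem,deq,dfq,dqt,dst,eft,efx,emq,etx,fmt,fmx] rk=12  ker:efq,ftx,mtx
b_1=(25−7)−12=6

b_1=6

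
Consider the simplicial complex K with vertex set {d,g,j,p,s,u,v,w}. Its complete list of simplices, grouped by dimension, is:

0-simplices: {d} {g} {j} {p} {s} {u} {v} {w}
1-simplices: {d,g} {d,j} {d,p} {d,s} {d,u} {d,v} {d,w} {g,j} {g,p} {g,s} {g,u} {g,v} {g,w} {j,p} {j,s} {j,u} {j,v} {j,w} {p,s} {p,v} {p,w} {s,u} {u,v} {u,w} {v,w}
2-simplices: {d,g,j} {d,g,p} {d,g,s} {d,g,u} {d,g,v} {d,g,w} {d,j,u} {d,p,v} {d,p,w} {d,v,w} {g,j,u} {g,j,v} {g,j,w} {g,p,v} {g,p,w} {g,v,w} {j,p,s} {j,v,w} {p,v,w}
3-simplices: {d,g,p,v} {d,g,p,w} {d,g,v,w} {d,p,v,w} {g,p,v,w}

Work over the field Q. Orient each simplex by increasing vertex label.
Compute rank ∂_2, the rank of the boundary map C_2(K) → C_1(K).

n_0=8 n_1=25 n_2=19 n_3=5  [Q]
∂1: piv[dg,dj,dp,ds,du,dv,dw] rk=7  ker:gj,gp,gs,gu,gv,gw,jp,js,ju,jv,jw,ps,pv,pw,su,uv,uw,vw
∂2: piv[dgj,dgp,dgs,dgu,dgv,dgw,dju,dpv,dpw,dvw,gjv,gjw,jps] rk=13  ker:gju,gpv,gpw,gvw,jvw,pvw
∂3: piv[dgpv,dgpw,dgvw,dpvw] rk=4  ker:gpvw
rk∂_2=13

rank∂_2=13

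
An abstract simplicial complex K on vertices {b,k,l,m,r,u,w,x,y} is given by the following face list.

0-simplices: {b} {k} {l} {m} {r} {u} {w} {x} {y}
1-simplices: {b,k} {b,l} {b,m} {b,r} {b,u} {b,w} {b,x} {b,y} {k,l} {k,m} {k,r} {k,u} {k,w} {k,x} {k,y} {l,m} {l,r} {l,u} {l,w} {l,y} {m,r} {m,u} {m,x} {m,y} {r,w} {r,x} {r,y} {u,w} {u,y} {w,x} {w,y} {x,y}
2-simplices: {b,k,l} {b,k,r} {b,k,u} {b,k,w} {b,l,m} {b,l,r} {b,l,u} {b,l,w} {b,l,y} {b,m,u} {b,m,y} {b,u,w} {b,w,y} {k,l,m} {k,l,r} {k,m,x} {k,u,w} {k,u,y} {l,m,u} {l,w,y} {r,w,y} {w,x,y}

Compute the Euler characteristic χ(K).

χ(K)=-1

n_0=9 n_1=32 n_2=22
χ=+9−32+22=-1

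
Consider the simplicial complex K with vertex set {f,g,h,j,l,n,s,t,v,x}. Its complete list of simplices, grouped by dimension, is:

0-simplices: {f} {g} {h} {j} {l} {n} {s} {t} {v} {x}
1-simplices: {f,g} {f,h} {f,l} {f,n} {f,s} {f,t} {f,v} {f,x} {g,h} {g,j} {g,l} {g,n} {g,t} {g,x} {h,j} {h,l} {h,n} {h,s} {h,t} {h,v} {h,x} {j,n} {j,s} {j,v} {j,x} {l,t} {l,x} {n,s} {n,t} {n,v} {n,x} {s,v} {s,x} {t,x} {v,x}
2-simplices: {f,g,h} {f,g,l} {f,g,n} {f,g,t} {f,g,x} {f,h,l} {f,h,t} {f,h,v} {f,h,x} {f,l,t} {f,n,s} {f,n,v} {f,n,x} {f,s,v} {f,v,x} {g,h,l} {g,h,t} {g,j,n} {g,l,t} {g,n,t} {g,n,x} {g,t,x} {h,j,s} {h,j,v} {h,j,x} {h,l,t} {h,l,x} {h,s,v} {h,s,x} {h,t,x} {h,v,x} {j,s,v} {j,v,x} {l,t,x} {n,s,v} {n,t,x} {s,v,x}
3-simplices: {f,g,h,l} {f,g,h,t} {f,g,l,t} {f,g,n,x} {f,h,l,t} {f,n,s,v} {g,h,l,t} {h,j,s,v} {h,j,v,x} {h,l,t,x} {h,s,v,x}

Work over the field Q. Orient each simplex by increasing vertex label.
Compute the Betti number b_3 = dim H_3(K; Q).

b_3=1

n_0=10 n_1=35 n_2=37 n_3=11  [Q]
∂1: piv[fg,fh,fl,fn,fs,ft,fv,fx,gj] rk=9  ker:gh,gl,gn,gt,gx,hj,hl,hn,hs,ht,hv,hx,jn,js,jv,jx,lt,lx,ns,nt,nv,nx,sv,sx,tx,vx
∂2: piv[fgh,fgl,fgn,fgt,fgx,fhl,fht,fhv,fhx,flt,fns,fnv,fnx,fsv,fvx,gjn,gnt,gtx,hjs,hjv,hjx,hlx,hsv,hsx] rk=24  ker:ghl,ght,glt,gnx,hlt,htx,hvx,jsv,jvx,ltx,nsv,ntx,svx
∂3: piv[fghl,fght,fglt,fgnx,fhlt,fnsv,hjsv,hjvx,hltx,hsvx] rk=10  ker:ghlt
b_3=(11−10)−0=1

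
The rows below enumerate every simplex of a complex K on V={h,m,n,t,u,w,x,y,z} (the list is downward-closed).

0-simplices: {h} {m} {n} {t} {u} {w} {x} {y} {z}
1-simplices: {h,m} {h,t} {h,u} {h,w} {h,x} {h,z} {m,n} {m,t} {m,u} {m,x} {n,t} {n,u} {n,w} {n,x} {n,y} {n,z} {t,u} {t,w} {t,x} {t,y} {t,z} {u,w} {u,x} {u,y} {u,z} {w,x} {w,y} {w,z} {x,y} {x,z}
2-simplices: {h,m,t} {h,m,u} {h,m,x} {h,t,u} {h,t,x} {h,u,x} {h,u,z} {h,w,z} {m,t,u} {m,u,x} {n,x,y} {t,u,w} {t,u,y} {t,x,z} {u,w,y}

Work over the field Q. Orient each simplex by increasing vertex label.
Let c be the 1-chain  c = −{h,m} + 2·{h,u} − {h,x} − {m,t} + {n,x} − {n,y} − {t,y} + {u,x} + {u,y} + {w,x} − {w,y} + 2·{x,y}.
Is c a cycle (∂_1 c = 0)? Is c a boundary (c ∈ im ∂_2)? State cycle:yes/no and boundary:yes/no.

cycle:yes boundary:no

n_0=9 n_1=30 n_2=15  [Q]
∂1: piv[hm,ht,hu,hw,hx,hz,mn,ny] rk=8  ker:mt,mu,mx,nt,nu,nw,nx,nz,tu,tw,tx,ty,tz,uw,ux,uy,uz,wx,wy,wz,xy,xz
∂2: piv[hmt,hmu,hmx,htu,htx,hux,huz,hwz,nxy,tuw,tuy,txz,uwy] rk=13  ker:mtu,mux
∂1c = 0
c vs im∂2: residual ≠ 0 ⇒ not boundary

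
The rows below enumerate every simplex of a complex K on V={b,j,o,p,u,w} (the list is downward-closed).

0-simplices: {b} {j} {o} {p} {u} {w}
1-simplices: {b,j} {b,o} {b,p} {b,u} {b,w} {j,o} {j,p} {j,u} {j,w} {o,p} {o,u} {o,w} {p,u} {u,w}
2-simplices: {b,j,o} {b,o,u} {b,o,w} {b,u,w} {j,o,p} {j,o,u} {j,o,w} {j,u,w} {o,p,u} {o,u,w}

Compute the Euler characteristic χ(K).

n_0=6 n_1=14 n_2=10
χ=+6−14+10=2

χ(K)=2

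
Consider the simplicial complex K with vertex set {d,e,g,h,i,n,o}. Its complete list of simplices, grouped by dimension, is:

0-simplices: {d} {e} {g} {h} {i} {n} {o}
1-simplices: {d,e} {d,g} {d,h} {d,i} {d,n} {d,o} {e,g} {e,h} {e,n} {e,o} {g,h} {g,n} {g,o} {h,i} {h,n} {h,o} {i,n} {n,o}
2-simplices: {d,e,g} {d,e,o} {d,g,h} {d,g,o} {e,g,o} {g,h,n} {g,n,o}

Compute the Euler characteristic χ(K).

n_0=7 n_1=18 n_2=7
χ=+7−18+7=-4

χ(K)=-4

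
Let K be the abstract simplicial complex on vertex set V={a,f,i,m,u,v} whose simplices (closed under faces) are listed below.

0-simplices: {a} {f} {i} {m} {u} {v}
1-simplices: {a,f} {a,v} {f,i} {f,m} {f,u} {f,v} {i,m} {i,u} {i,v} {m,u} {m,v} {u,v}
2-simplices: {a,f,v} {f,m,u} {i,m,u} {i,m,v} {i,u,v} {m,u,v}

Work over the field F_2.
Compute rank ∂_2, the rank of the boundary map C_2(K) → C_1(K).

n_0=6 n_1=12 n_2=6  [Z2]
∂1: piv[af,av,fi,fm,fu] rk=5  ker:fv,im,iu,iv,mu,mv,uv
∂2: piv[afv,fmu,imu,imv,iuv] rk=5  ker:muv
rk∂_2=5

rank∂_2=5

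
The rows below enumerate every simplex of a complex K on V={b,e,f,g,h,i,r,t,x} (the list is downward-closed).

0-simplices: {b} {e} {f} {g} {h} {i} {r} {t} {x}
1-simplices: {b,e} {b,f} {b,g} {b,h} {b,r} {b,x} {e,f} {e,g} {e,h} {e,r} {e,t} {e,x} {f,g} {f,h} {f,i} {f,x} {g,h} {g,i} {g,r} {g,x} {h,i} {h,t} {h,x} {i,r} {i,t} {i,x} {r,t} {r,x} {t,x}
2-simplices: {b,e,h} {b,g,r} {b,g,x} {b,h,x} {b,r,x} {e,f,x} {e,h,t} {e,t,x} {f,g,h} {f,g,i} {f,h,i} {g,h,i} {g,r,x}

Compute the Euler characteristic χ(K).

n_0=9 n_1=29 n_2=13
χ=+9−29+13=-7

χ(K)=-7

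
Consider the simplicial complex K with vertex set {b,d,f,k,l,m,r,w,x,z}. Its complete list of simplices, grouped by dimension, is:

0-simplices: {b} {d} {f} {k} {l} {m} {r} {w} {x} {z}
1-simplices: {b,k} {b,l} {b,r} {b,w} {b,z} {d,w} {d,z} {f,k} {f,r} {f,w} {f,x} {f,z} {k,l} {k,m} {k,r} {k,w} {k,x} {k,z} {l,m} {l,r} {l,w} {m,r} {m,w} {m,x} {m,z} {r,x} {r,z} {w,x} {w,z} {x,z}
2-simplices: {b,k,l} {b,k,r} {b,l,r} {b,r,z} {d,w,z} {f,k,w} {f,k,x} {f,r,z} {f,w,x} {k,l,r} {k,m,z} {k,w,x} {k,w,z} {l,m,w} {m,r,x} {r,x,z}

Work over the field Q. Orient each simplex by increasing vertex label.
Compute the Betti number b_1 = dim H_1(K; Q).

n_0=10 n_1=30 n_2=16  [Q]
∂1: piv[bk,bl,br,bw,bz,dw,fk,fx,km] rk=9  ker:dz,fr,fw,fz,kl,kr,kw,kx,kz,lm,lr,lw,mr,mw,mx,mz,rx,rz,wx,wz,xz
∂2: piv[bkl,bkr,blr,brz,dwz,fkw,fkx,frz,fwx,kmz,kwz,lmw,mrx,rxz] rk=14  ker:klr,kwx
b_1=(30−9)−14=7

b_1=7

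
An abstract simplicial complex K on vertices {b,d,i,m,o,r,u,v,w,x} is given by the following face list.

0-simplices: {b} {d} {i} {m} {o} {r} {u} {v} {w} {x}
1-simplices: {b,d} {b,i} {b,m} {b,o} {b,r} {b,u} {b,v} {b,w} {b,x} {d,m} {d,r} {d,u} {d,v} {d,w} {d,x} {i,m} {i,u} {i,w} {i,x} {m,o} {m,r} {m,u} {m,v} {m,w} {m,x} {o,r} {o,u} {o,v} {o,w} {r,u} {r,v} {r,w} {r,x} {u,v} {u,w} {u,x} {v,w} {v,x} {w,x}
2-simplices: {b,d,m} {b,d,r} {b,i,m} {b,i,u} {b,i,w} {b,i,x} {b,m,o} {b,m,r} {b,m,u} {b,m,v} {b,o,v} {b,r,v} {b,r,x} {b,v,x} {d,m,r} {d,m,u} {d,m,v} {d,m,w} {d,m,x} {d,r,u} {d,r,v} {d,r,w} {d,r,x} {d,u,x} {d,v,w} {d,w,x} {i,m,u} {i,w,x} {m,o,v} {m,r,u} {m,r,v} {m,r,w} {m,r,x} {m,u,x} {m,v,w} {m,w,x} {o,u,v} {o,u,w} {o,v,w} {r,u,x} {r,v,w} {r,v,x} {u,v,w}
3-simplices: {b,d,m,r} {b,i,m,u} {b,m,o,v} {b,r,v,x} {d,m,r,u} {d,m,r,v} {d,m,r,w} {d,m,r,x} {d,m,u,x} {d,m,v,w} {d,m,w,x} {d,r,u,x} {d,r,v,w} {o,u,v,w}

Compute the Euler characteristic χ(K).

n_0=10 n_1=39 n_2=43 n_3=14
χ=+10−39+43−14=0

χ(K)=0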